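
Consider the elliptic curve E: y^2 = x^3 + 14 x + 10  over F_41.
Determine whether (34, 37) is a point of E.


Check whether y^2 = x^3 + 14 x + 10 (mod 41) for (x, y) = (34, 37).
LHS: y^2 = 37^2 mod 41 = 16
RHS: x^3 + 14 x + 10 = 34^3 + 14*34 + 10 mod 41 = 20
LHS != RHS

No, not on the curve


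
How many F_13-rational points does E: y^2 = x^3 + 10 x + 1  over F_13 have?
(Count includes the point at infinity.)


For each x in F_13, count y with y^2 = x^3 + 10 x + 1 mod 13:
  x = 0: RHS = 1, y in [1, 12]  -> 2 point(s)
  x = 1: RHS = 12, y in [5, 8]  -> 2 point(s)
  x = 2: RHS = 3, y in [4, 9]  -> 2 point(s)
  x = 4: RHS = 1, y in [1, 12]  -> 2 point(s)
  x = 6: RHS = 4, y in [2, 11]  -> 2 point(s)
  x = 9: RHS = 1, y in [1, 12]  -> 2 point(s)
  x = 10: RHS = 9, y in [3, 10]  -> 2 point(s)
  x = 11: RHS = 12, y in [5, 8]  -> 2 point(s)
  x = 12: RHS = 3, y in [4, 9]  -> 2 point(s)
Affine points: 18. Add the point at infinity: total = 19.

#E(F_13) = 19


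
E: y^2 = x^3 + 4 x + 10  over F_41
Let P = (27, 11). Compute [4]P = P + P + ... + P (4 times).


k = 4 = 100_2 (binary, LSB first: 001)
Double-and-add from P = (27, 11):
  bit 0 = 0: acc unchanged = O
  bit 1 = 0: acc unchanged = O
  bit 2 = 1: acc = O + (4, 7) = (4, 7)

4P = (4, 7)


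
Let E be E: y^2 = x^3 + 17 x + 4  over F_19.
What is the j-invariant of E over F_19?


Delta = -16(4 a^3 + 27 b^2) mod 19 = 3
-1728 * (4 a)^3 = -1728 * (4*17)^3 mod 19 = 1
j = 1 * 3^(-1) mod 19 = 13

j = 13 (mod 19)


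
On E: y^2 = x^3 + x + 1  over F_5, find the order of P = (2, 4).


Compute successive multiples of P until we hit O:
  1P = (2, 4)
  2P = (2, 1)
  3P = O

ord(P) = 3


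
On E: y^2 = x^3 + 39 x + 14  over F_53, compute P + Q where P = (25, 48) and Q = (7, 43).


P != Q, so use the chord formula.
s = (y2 - y1) / (x2 - x1) = (48) / (35) mod 53 = 15
x3 = s^2 - x1 - x2 mod 53 = 15^2 - 25 - 7 = 34
y3 = s (x1 - x3) - y1 mod 53 = 15 * (25 - 34) - 48 = 29

P + Q = (34, 29)


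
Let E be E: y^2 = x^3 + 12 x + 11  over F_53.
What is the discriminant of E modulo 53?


4 a^3 + 27 b^2 = 4*12^3 + 27*11^2 = 6912 + 3267 = 10179
Delta = -16 * (10179) = -162864
Delta mod 53 = 5

Delta = 5 (mod 53)


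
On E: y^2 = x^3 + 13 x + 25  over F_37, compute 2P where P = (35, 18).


Doubling: s = (3 x1^2 + a) / (2 y1)
s = (3*35^2 + 13) / (2*18) mod 37 = 12
x3 = s^2 - 2 x1 mod 37 = 12^2 - 2*35 = 0
y3 = s (x1 - x3) - y1 mod 37 = 12 * (35 - 0) - 18 = 32

2P = (0, 32)


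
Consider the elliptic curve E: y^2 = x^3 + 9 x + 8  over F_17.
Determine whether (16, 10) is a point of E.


Check whether y^2 = x^3 + 9 x + 8 (mod 17) for (x, y) = (16, 10).
LHS: y^2 = 10^2 mod 17 = 15
RHS: x^3 + 9 x + 8 = 16^3 + 9*16 + 8 mod 17 = 15
LHS = RHS

Yes, on the curve


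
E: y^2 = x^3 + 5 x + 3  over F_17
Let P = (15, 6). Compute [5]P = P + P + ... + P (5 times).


k = 5 = 101_2 (binary, LSB first: 101)
Double-and-add from P = (15, 6):
  bit 0 = 1: acc = O + (15, 6) = (15, 6)
  bit 1 = 0: acc unchanged = (15, 6)
  bit 2 = 1: acc = (15, 6) + (1, 14) = (10, 13)

5P = (10, 13)


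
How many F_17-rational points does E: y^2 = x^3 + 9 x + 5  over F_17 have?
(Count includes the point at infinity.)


For each x in F_17, count y with y^2 = x^3 + 9 x + 5 mod 17:
  x = 1: RHS = 15, y in [7, 10]  -> 2 point(s)
  x = 3: RHS = 8, y in [5, 12]  -> 2 point(s)
  x = 9: RHS = 16, y in [4, 13]  -> 2 point(s)
  x = 14: RHS = 2, y in [6, 11]  -> 2 point(s)
  x = 15: RHS = 13, y in [8, 9]  -> 2 point(s)
Affine points: 10. Add the point at infinity: total = 11.

#E(F_17) = 11


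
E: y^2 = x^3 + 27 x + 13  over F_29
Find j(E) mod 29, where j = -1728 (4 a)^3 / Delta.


Delta = -16(4 a^3 + 27 b^2) mod 29 = 4
-1728 * (4 a)^3 = -1728 * (4*27)^3 mod 29 = 4
j = 4 * 4^(-1) mod 29 = 1

j = 1 (mod 29)


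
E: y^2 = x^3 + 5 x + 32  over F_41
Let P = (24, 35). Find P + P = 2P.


Doubling: s = (3 x1^2 + a) / (2 y1)
s = (3*24^2 + 5) / (2*35) mod 41 = 23
x3 = s^2 - 2 x1 mod 41 = 23^2 - 2*24 = 30
y3 = s (x1 - x3) - y1 mod 41 = 23 * (24 - 30) - 35 = 32

2P = (30, 32)


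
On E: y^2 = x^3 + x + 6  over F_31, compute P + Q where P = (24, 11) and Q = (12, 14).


P != Q, so use the chord formula.
s = (y2 - y1) / (x2 - x1) = (3) / (19) mod 31 = 23
x3 = s^2 - x1 - x2 mod 31 = 23^2 - 24 - 12 = 28
y3 = s (x1 - x3) - y1 mod 31 = 23 * (24 - 28) - 11 = 21

P + Q = (28, 21)


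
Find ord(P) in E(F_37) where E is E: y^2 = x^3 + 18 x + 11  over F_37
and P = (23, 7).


Compute successive multiples of P until we hit O:
  1P = (23, 7)
  2P = (29, 24)
  3P = (29, 13)
  4P = (23, 30)
  5P = O

ord(P) = 5


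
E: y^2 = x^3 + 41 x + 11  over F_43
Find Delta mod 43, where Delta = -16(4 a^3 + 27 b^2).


4 a^3 + 27 b^2 = 4*41^3 + 27*11^2 = 275684 + 3267 = 278951
Delta = -16 * (278951) = -4463216
Delta mod 43 = 12

Delta = 12 (mod 43)


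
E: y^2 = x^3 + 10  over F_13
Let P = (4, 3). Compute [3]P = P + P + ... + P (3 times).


k = 3 = 11_2 (binary, LSB first: 11)
Double-and-add from P = (4, 3):
  bit 0 = 1: acc = O + (4, 3) = (4, 3)
  bit 1 = 1: acc = (4, 3) + (4, 10) = O

3P = O


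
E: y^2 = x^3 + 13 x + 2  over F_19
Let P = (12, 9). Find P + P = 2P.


Doubling: s = (3 x1^2 + a) / (2 y1)
s = (3*12^2 + 13) / (2*9) mod 19 = 11
x3 = s^2 - 2 x1 mod 19 = 11^2 - 2*12 = 2
y3 = s (x1 - x3) - y1 mod 19 = 11 * (12 - 2) - 9 = 6

2P = (2, 6)


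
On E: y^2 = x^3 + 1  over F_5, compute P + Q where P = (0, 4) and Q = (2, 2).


P != Q, so use the chord formula.
s = (y2 - y1) / (x2 - x1) = (3) / (2) mod 5 = 4
x3 = s^2 - x1 - x2 mod 5 = 4^2 - 0 - 2 = 4
y3 = s (x1 - x3) - y1 mod 5 = 4 * (0 - 4) - 4 = 0

P + Q = (4, 0)


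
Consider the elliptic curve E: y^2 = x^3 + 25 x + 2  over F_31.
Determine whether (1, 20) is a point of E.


Check whether y^2 = x^3 + 25 x + 2 (mod 31) for (x, y) = (1, 20).
LHS: y^2 = 20^2 mod 31 = 28
RHS: x^3 + 25 x + 2 = 1^3 + 25*1 + 2 mod 31 = 28
LHS = RHS

Yes, on the curve


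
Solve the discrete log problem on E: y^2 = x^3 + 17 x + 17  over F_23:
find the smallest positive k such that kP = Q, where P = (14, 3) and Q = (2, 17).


Enumerate multiples of P until we hit Q = (2, 17):
  1P = (14, 3)
  2P = (20, 13)
  3P = (2, 17)
Match found at i = 3.

k = 3


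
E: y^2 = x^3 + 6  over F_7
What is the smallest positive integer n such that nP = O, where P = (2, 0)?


Compute successive multiples of P until we hit O:
  1P = (2, 0)
  2P = O

ord(P) = 2


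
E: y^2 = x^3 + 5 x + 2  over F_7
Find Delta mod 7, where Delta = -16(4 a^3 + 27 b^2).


4 a^3 + 27 b^2 = 4*5^3 + 27*2^2 = 500 + 108 = 608
Delta = -16 * (608) = -9728
Delta mod 7 = 2

Delta = 2 (mod 7)


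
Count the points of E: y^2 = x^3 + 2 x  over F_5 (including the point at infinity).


For each x in F_5, count y with y^2 = x^3 + 2 x + 0 mod 5:
  x = 0: RHS = 0, y in [0]  -> 1 point(s)
Affine points: 1. Add the point at infinity: total = 2.

#E(F_5) = 2


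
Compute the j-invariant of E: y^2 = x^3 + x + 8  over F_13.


Delta = -16(4 a^3 + 27 b^2) mod 13 = 4
-1728 * (4 a)^3 = -1728 * (4*1)^3 mod 13 = 12
j = 12 * 4^(-1) mod 13 = 3

j = 3 (mod 13)


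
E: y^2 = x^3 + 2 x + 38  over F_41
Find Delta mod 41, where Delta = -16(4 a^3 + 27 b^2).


4 a^3 + 27 b^2 = 4*2^3 + 27*38^2 = 32 + 38988 = 39020
Delta = -16 * (39020) = -624320
Delta mod 41 = 28

Delta = 28 (mod 41)


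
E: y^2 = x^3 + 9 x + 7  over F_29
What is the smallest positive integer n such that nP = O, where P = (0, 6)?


Compute successive multiples of P until we hit O:
  1P = (0, 6)
  2P = (6, 4)
  3P = (7, 6)
  4P = (22, 23)
  5P = (20, 26)
  6P = (10, 13)
  7P = (25, 20)
  8P = (9, 11)
  ... (continuing to 31P)
  31P = O

ord(P) = 31


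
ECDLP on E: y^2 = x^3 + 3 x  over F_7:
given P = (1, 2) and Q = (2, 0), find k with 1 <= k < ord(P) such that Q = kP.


Enumerate multiples of P until we hit Q = (2, 0):
  1P = (1, 2)
  2P = (2, 0)
Match found at i = 2.

k = 2


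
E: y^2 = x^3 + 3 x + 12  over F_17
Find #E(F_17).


For each x in F_17, count y with y^2 = x^3 + 3 x + 12 mod 17:
  x = 1: RHS = 16, y in [4, 13]  -> 2 point(s)
  x = 2: RHS = 9, y in [3, 14]  -> 2 point(s)
  x = 5: RHS = 16, y in [4, 13]  -> 2 point(s)
  x = 6: RHS = 8, y in [5, 12]  -> 2 point(s)
  x = 7: RHS = 2, y in [6, 11]  -> 2 point(s)
  x = 8: RHS = 4, y in [2, 15]  -> 2 point(s)
  x = 11: RHS = 16, y in [4, 13]  -> 2 point(s)
  x = 12: RHS = 8, y in [5, 12]  -> 2 point(s)
  x = 13: RHS = 4, y in [2, 15]  -> 2 point(s)
  x = 15: RHS = 15, y in [7, 10]  -> 2 point(s)
  x = 16: RHS = 8, y in [5, 12]  -> 2 point(s)
Affine points: 22. Add the point at infinity: total = 23.

#E(F_17) = 23


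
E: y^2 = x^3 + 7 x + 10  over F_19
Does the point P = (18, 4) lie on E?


Check whether y^2 = x^3 + 7 x + 10 (mod 19) for (x, y) = (18, 4).
LHS: y^2 = 4^2 mod 19 = 16
RHS: x^3 + 7 x + 10 = 18^3 + 7*18 + 10 mod 19 = 2
LHS != RHS

No, not on the curve


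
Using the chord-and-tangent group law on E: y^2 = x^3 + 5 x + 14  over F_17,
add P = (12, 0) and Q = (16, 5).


P != Q, so use the chord formula.
s = (y2 - y1) / (x2 - x1) = (5) / (4) mod 17 = 14
x3 = s^2 - x1 - x2 mod 17 = 14^2 - 12 - 16 = 15
y3 = s (x1 - x3) - y1 mod 17 = 14 * (12 - 15) - 0 = 9

P + Q = (15, 9)


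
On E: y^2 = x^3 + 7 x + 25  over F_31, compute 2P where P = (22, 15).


Doubling: s = (3 x1^2 + a) / (2 y1)
s = (3*22^2 + 7) / (2*15) mod 31 = 29
x3 = s^2 - 2 x1 mod 31 = 29^2 - 2*22 = 22
y3 = s (x1 - x3) - y1 mod 31 = 29 * (22 - 22) - 15 = 16

2P = (22, 16)


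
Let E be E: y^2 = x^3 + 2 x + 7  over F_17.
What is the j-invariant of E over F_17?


Delta = -16(4 a^3 + 27 b^2) mod 17 = 12
-1728 * (4 a)^3 = -1728 * (4*2)^3 mod 17 = 12
j = 12 * 12^(-1) mod 17 = 1

j = 1 (mod 17)


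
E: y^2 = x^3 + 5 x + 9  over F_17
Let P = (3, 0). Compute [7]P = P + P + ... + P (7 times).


k = 7 = 111_2 (binary, LSB first: 111)
Double-and-add from P = (3, 0):
  bit 0 = 1: acc = O + (3, 0) = (3, 0)
  bit 1 = 1: acc = (3, 0) + O = (3, 0)
  bit 2 = 1: acc = (3, 0) + O = (3, 0)

7P = (3, 0)


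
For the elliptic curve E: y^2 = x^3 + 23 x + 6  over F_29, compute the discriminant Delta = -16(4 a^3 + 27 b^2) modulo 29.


4 a^3 + 27 b^2 = 4*23^3 + 27*6^2 = 48668 + 972 = 49640
Delta = -16 * (49640) = -794240
Delta mod 29 = 12

Delta = 12 (mod 29)


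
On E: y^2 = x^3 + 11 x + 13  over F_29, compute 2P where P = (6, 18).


Doubling: s = (3 x1^2 + a) / (2 y1)
s = (3*6^2 + 11) / (2*18) mod 29 = 17
x3 = s^2 - 2 x1 mod 29 = 17^2 - 2*6 = 16
y3 = s (x1 - x3) - y1 mod 29 = 17 * (6 - 16) - 18 = 15

2P = (16, 15)


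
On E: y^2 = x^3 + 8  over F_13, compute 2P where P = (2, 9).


k = 2 = 10_2 (binary, LSB first: 01)
Double-and-add from P = (2, 9):
  bit 0 = 0: acc unchanged = O
  bit 1 = 1: acc = O + (8, 0) = (8, 0)

2P = (8, 0)


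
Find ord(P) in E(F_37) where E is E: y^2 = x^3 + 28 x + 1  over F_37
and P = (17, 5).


Compute successive multiples of P until we hit O:
  1P = (17, 5)
  2P = (12, 17)
  3P = (33, 26)
  4P = (25, 3)
  5P = (2, 19)
  6P = (34, 1)
  7P = (26, 8)
  8P = (27, 4)
  ... (continuing to 41P)
  41P = O

ord(P) = 41


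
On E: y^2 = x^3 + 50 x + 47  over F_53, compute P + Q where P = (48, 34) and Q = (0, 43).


P != Q, so use the chord formula.
s = (y2 - y1) / (x2 - x1) = (9) / (5) mod 53 = 23
x3 = s^2 - x1 - x2 mod 53 = 23^2 - 48 - 0 = 4
y3 = s (x1 - x3) - y1 mod 53 = 23 * (48 - 4) - 34 = 24

P + Q = (4, 24)


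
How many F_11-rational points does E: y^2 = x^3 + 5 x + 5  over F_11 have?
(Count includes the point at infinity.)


For each x in F_11, count y with y^2 = x^3 + 5 x + 5 mod 11:
  x = 0: RHS = 5, y in [4, 7]  -> 2 point(s)
  x = 1: RHS = 0, y in [0]  -> 1 point(s)
  x = 2: RHS = 1, y in [1, 10]  -> 2 point(s)
  x = 3: RHS = 3, y in [5, 6]  -> 2 point(s)
  x = 4: RHS = 1, y in [1, 10]  -> 2 point(s)
  x = 5: RHS = 1, y in [1, 10]  -> 2 point(s)
  x = 6: RHS = 9, y in [3, 8]  -> 2 point(s)
  x = 7: RHS = 9, y in [3, 8]  -> 2 point(s)
  x = 9: RHS = 9, y in [3, 8]  -> 2 point(s)
Affine points: 17. Add the point at infinity: total = 18.

#E(F_11) = 18


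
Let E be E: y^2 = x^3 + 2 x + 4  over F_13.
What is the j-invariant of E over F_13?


Delta = -16(4 a^3 + 27 b^2) mod 13 = 12
-1728 * (4 a)^3 = -1728 * (4*2)^3 mod 13 = 5
j = 5 * 12^(-1) mod 13 = 8

j = 8 (mod 13)


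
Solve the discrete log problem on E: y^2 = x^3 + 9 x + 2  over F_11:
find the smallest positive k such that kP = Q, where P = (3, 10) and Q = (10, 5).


Enumerate multiples of P until we hit Q = (10, 5):
  1P = (3, 10)
  2P = (10, 6)
  3P = (10, 5)
Match found at i = 3.

k = 3


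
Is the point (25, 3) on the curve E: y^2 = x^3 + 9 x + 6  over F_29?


Check whether y^2 = x^3 + 9 x + 6 (mod 29) for (x, y) = (25, 3).
LHS: y^2 = 3^2 mod 29 = 9
RHS: x^3 + 9 x + 6 = 25^3 + 9*25 + 6 mod 29 = 22
LHS != RHS

No, not on the curve


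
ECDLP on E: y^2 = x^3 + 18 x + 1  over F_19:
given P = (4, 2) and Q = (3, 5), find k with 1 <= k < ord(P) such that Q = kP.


Enumerate multiples of P until we hit Q = (3, 5):
  1P = (4, 2)
  2P = (3, 5)
Match found at i = 2.

k = 2


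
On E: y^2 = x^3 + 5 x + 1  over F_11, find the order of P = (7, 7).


Compute successive multiples of P until we hit O:
  1P = (7, 7)
  2P = (6, 7)
  3P = (9, 4)
  4P = (0, 10)
  5P = (8, 6)
  6P = (8, 5)
  7P = (0, 1)
  8P = (9, 7)
  ... (continuing to 11P)
  11P = O

ord(P) = 11


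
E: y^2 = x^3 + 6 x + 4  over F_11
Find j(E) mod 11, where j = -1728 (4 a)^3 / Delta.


Delta = -16(4 a^3 + 27 b^2) mod 11 = 10
-1728 * (4 a)^3 = -1728 * (4*6)^3 mod 11 = 3
j = 3 * 10^(-1) mod 11 = 8

j = 8 (mod 11)


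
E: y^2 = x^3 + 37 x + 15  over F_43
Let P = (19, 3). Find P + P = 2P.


Doubling: s = (3 x1^2 + a) / (2 y1)
s = (3*19^2 + 37) / (2*3) mod 43 = 29
x3 = s^2 - 2 x1 mod 43 = 29^2 - 2*19 = 29
y3 = s (x1 - x3) - y1 mod 43 = 29 * (19 - 29) - 3 = 8

2P = (29, 8)


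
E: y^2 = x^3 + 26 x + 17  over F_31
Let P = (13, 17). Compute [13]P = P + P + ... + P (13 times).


k = 13 = 1101_2 (binary, LSB first: 1011)
Double-and-add from P = (13, 17):
  bit 0 = 1: acc = O + (13, 17) = (13, 17)
  bit 1 = 0: acc unchanged = (13, 17)
  bit 2 = 1: acc = (13, 17) + (29, 22) = (27, 29)
  bit 3 = 1: acc = (27, 29) + (23, 17) = (21, 20)

13P = (21, 20)


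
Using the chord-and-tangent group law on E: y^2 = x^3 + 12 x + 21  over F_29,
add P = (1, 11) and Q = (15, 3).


P != Q, so use the chord formula.
s = (y2 - y1) / (x2 - x1) = (21) / (14) mod 29 = 16
x3 = s^2 - x1 - x2 mod 29 = 16^2 - 1 - 15 = 8
y3 = s (x1 - x3) - y1 mod 29 = 16 * (1 - 8) - 11 = 22

P + Q = (8, 22)


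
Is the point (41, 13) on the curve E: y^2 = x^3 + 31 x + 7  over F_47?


Check whether y^2 = x^3 + 31 x + 7 (mod 47) for (x, y) = (41, 13).
LHS: y^2 = 13^2 mod 47 = 28
RHS: x^3 + 31 x + 7 = 41^3 + 31*41 + 7 mod 47 = 28
LHS = RHS

Yes, on the curve


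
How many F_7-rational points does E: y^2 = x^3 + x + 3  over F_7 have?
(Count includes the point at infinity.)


For each x in F_7, count y with y^2 = x^3 + 1 x + 3 mod 7:
  x = 4: RHS = 1, y in [1, 6]  -> 2 point(s)
  x = 5: RHS = 0, y in [0]  -> 1 point(s)
  x = 6: RHS = 1, y in [1, 6]  -> 2 point(s)
Affine points: 5. Add the point at infinity: total = 6.

#E(F_7) = 6


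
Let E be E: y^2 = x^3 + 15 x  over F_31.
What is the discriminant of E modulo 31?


4 a^3 + 27 b^2 = 4*15^3 + 27*0^2 = 13500 + 0 = 13500
Delta = -16 * (13500) = -216000
Delta mod 31 = 8

Delta = 8 (mod 31)


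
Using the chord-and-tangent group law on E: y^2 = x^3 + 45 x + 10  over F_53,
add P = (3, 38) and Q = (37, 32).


P != Q, so use the chord formula.
s = (y2 - y1) / (x2 - x1) = (47) / (34) mod 53 = 31
x3 = s^2 - x1 - x2 mod 53 = 31^2 - 3 - 37 = 20
y3 = s (x1 - x3) - y1 mod 53 = 31 * (3 - 20) - 38 = 18

P + Q = (20, 18)


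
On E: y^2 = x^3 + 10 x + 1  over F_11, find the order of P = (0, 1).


Compute successive multiples of P until we hit O:
  1P = (0, 1)
  2P = (3, 6)
  3P = (1, 1)
  4P = (10, 10)
  5P = (5, 0)
  6P = (10, 1)
  7P = (1, 10)
  8P = (3, 5)
  ... (continuing to 10P)
  10P = O

ord(P) = 10


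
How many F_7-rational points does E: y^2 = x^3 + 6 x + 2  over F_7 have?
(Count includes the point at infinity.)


For each x in F_7, count y with y^2 = x^3 + 6 x + 2 mod 7:
  x = 0: RHS = 2, y in [3, 4]  -> 2 point(s)
  x = 1: RHS = 2, y in [3, 4]  -> 2 point(s)
  x = 2: RHS = 1, y in [1, 6]  -> 2 point(s)
  x = 6: RHS = 2, y in [3, 4]  -> 2 point(s)
Affine points: 8. Add the point at infinity: total = 9.

#E(F_7) = 9


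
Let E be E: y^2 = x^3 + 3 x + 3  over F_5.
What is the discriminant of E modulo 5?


4 a^3 + 27 b^2 = 4*3^3 + 27*3^2 = 108 + 243 = 351
Delta = -16 * (351) = -5616
Delta mod 5 = 4

Delta = 4 (mod 5)


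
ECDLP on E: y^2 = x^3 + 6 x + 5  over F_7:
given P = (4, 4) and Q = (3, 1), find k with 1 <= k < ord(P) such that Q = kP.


Enumerate multiples of P until we hit Q = (3, 1):
  1P = (4, 4)
  2P = (3, 1)
Match found at i = 2.

k = 2


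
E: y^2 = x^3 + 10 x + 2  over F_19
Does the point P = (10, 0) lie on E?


Check whether y^2 = x^3 + 10 x + 2 (mod 19) for (x, y) = (10, 0).
LHS: y^2 = 0^2 mod 19 = 0
RHS: x^3 + 10 x + 2 = 10^3 + 10*10 + 2 mod 19 = 0
LHS = RHS

Yes, on the curve


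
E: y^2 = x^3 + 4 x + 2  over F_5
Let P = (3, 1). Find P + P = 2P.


Doubling: s = (3 x1^2 + a) / (2 y1)
s = (3*3^2 + 4) / (2*1) mod 5 = 3
x3 = s^2 - 2 x1 mod 5 = 3^2 - 2*3 = 3
y3 = s (x1 - x3) - y1 mod 5 = 3 * (3 - 3) - 1 = 4

2P = (3, 4)


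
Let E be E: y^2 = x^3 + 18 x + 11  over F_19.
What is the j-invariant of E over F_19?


Delta = -16(4 a^3 + 27 b^2) mod 19 = 4
-1728 * (4 a)^3 = -1728 * (4*18)^3 mod 19 = 12
j = 12 * 4^(-1) mod 19 = 3

j = 3 (mod 19)


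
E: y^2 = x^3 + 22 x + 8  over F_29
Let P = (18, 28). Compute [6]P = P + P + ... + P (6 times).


k = 6 = 110_2 (binary, LSB first: 011)
Double-and-add from P = (18, 28):
  bit 0 = 0: acc unchanged = O
  bit 1 = 1: acc = O + (9, 23) = (9, 23)
  bit 2 = 1: acc = (9, 23) + (24, 11) = (21, 4)

6P = (21, 4)


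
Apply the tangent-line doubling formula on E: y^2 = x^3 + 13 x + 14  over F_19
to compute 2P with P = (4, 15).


Doubling: s = (3 x1^2 + a) / (2 y1)
s = (3*4^2 + 13) / (2*15) mod 19 = 9
x3 = s^2 - 2 x1 mod 19 = 9^2 - 2*4 = 16
y3 = s (x1 - x3) - y1 mod 19 = 9 * (4 - 16) - 15 = 10

2P = (16, 10)


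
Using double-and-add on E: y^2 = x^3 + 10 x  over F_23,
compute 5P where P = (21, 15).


k = 5 = 101_2 (binary, LSB first: 101)
Double-and-add from P = (21, 15):
  bit 0 = 1: acc = O + (21, 15) = (21, 15)
  bit 1 = 0: acc unchanged = (21, 15)
  bit 2 = 1: acc = (21, 15) + (12, 13) = (21, 8)

5P = (21, 8)


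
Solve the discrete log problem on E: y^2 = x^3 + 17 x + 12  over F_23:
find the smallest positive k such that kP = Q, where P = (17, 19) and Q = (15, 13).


Enumerate multiples of P until we hit Q = (15, 13):
  1P = (17, 19)
  2P = (15, 13)
Match found at i = 2.

k = 2


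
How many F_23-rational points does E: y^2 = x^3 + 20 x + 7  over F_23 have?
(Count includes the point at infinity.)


For each x in F_23, count y with y^2 = x^3 + 20 x + 7 mod 23:
  x = 2: RHS = 9, y in [3, 20]  -> 2 point(s)
  x = 3: RHS = 2, y in [5, 18]  -> 2 point(s)
  x = 4: RHS = 13, y in [6, 17]  -> 2 point(s)
  x = 5: RHS = 2, y in [5, 18]  -> 2 point(s)
  x = 8: RHS = 12, y in [9, 14]  -> 2 point(s)
  x = 13: RHS = 3, y in [7, 16]  -> 2 point(s)
  x = 14: RHS = 18, y in [8, 15]  -> 2 point(s)
  x = 15: RHS = 2, y in [5, 18]  -> 2 point(s)
  x = 17: RHS = 16, y in [4, 19]  -> 2 point(s)
  x = 18: RHS = 12, y in [9, 14]  -> 2 point(s)
  x = 19: RHS = 1, y in [1, 22]  -> 2 point(s)
  x = 20: RHS = 12, y in [9, 14]  -> 2 point(s)
  x = 22: RHS = 9, y in [3, 20]  -> 2 point(s)
Affine points: 26. Add the point at infinity: total = 27.

#E(F_23) = 27


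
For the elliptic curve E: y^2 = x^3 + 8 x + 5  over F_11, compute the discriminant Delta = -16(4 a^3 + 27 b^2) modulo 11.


4 a^3 + 27 b^2 = 4*8^3 + 27*5^2 = 2048 + 675 = 2723
Delta = -16 * (2723) = -43568
Delta mod 11 = 3

Delta = 3 (mod 11)


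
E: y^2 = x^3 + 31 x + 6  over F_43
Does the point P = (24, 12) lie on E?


Check whether y^2 = x^3 + 31 x + 6 (mod 43) for (x, y) = (24, 12).
LHS: y^2 = 12^2 mod 43 = 15
RHS: x^3 + 31 x + 6 = 24^3 + 31*24 + 6 mod 43 = 40
LHS != RHS

No, not on the curve


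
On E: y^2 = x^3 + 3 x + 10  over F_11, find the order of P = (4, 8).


Compute successive multiples of P until we hit O:
  1P = (4, 8)
  2P = (1, 5)
  3P = (7, 0)
  4P = (1, 6)
  5P = (4, 3)
  6P = O

ord(P) = 6


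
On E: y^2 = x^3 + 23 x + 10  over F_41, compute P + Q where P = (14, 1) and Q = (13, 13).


P != Q, so use the chord formula.
s = (y2 - y1) / (x2 - x1) = (12) / (40) mod 41 = 29
x3 = s^2 - x1 - x2 mod 41 = 29^2 - 14 - 13 = 35
y3 = s (x1 - x3) - y1 mod 41 = 29 * (14 - 35) - 1 = 5

P + Q = (35, 5)


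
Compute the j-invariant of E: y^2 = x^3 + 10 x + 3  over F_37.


Delta = -16(4 a^3 + 27 b^2) mod 37 = 7
-1728 * (4 a)^3 = -1728 * (4*10)^3 mod 37 = 1
j = 1 * 7^(-1) mod 37 = 16

j = 16 (mod 37)


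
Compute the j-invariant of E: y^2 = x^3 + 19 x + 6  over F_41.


Delta = -16(4 a^3 + 27 b^2) mod 41 = 39
-1728 * (4 a)^3 = -1728 * (4*19)^3 mod 41 = 25
j = 25 * 39^(-1) mod 41 = 8

j = 8 (mod 41)


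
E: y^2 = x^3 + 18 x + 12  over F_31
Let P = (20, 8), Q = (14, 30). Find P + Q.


P != Q, so use the chord formula.
s = (y2 - y1) / (x2 - x1) = (22) / (25) mod 31 = 17
x3 = s^2 - x1 - x2 mod 31 = 17^2 - 20 - 14 = 7
y3 = s (x1 - x3) - y1 mod 31 = 17 * (20 - 7) - 8 = 27

P + Q = (7, 27)


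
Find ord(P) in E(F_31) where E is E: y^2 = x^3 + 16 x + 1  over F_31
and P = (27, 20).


Compute successive multiples of P until we hit O:
  1P = (27, 20)
  2P = (18, 13)
  3P = (0, 1)
  4P = (13, 22)
  5P = (10, 13)
  6P = (2, 14)
  7P = (3, 18)
  8P = (15, 12)
  ... (continuing to 31P)
  31P = O

ord(P) = 31


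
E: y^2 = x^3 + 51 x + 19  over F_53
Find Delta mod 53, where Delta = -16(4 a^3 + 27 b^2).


4 a^3 + 27 b^2 = 4*51^3 + 27*19^2 = 530604 + 9747 = 540351
Delta = -16 * (540351) = -8645616
Delta mod 53 = 9

Delta = 9 (mod 53)


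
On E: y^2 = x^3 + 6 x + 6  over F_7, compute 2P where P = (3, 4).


Doubling: s = (3 x1^2 + a) / (2 y1)
s = (3*3^2 + 6) / (2*4) mod 7 = 5
x3 = s^2 - 2 x1 mod 7 = 5^2 - 2*3 = 5
y3 = s (x1 - x3) - y1 mod 7 = 5 * (3 - 5) - 4 = 0

2P = (5, 0)


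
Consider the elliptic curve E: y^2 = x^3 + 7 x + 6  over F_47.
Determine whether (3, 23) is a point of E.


Check whether y^2 = x^3 + 7 x + 6 (mod 47) for (x, y) = (3, 23).
LHS: y^2 = 23^2 mod 47 = 12
RHS: x^3 + 7 x + 6 = 3^3 + 7*3 + 6 mod 47 = 7
LHS != RHS

No, not on the curve


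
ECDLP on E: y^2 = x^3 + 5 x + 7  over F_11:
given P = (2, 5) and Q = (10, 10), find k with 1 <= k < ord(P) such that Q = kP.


Enumerate multiples of P until we hit Q = (10, 10):
  1P = (2, 5)
  2P = (10, 10)
Match found at i = 2.

k = 2


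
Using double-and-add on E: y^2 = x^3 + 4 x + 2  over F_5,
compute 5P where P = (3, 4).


k = 5 = 101_2 (binary, LSB first: 101)
Double-and-add from P = (3, 4):
  bit 0 = 1: acc = O + (3, 4) = (3, 4)
  bit 1 = 0: acc unchanged = (3, 4)
  bit 2 = 1: acc = (3, 4) + (3, 4) = (3, 1)

5P = (3, 1)


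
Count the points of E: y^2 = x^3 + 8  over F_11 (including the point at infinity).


For each x in F_11, count y with y^2 = x^3 + 0 x + 8 mod 11:
  x = 1: RHS = 9, y in [3, 8]  -> 2 point(s)
  x = 2: RHS = 5, y in [4, 7]  -> 2 point(s)
  x = 5: RHS = 1, y in [1, 10]  -> 2 point(s)
  x = 6: RHS = 4, y in [2, 9]  -> 2 point(s)
  x = 8: RHS = 3, y in [5, 6]  -> 2 point(s)
  x = 9: RHS = 0, y in [0]  -> 1 point(s)
Affine points: 11. Add the point at infinity: total = 12.

#E(F_11) = 12


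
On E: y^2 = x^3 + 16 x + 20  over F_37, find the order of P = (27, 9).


Compute successive multiples of P until we hit O:
  1P = (27, 9)
  2P = (29, 34)
  3P = (17, 5)
  4P = (5, 22)
  5P = (12, 4)
  6P = (31, 2)
  7P = (26, 17)
  8P = (11, 11)
  ... (continuing to 20P)
  20P = O

ord(P) = 20


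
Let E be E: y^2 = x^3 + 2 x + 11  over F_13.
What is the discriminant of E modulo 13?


4 a^3 + 27 b^2 = 4*2^3 + 27*11^2 = 32 + 3267 = 3299
Delta = -16 * (3299) = -52784
Delta mod 13 = 9

Delta = 9 (mod 13)


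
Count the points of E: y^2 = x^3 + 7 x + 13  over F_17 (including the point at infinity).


For each x in F_17, count y with y^2 = x^3 + 7 x + 13 mod 17:
  x = 0: RHS = 13, y in [8, 9]  -> 2 point(s)
  x = 1: RHS = 4, y in [2, 15]  -> 2 point(s)
  x = 2: RHS = 1, y in [1, 16]  -> 2 point(s)
  x = 6: RHS = 16, y in [4, 13]  -> 2 point(s)
  x = 14: RHS = 16, y in [4, 13]  -> 2 point(s)
  x = 15: RHS = 8, y in [5, 12]  -> 2 point(s)
Affine points: 12. Add the point at infinity: total = 13.

#E(F_17) = 13


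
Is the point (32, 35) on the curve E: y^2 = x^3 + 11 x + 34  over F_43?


Check whether y^2 = x^3 + 11 x + 34 (mod 43) for (x, y) = (32, 35).
LHS: y^2 = 35^2 mod 43 = 21
RHS: x^3 + 11 x + 34 = 32^3 + 11*32 + 34 mod 43 = 1
LHS != RHS

No, not on the curve


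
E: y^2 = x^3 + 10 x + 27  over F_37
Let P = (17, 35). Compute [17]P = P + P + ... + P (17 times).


k = 17 = 10001_2 (binary, LSB first: 10001)
Double-and-add from P = (17, 35):
  bit 0 = 1: acc = O + (17, 35) = (17, 35)
  bit 1 = 0: acc unchanged = (17, 35)
  bit 2 = 0: acc unchanged = (17, 35)
  bit 3 = 0: acc unchanged = (17, 35)
  bit 4 = 1: acc = (17, 35) + (16, 18) = (34, 9)

17P = (34, 9)


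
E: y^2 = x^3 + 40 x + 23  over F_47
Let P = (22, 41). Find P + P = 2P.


Doubling: s = (3 x1^2 + a) / (2 y1)
s = (3*22^2 + 40) / (2*41) mod 47 = 1
x3 = s^2 - 2 x1 mod 47 = 1^2 - 2*22 = 4
y3 = s (x1 - x3) - y1 mod 47 = 1 * (22 - 4) - 41 = 24

2P = (4, 24)


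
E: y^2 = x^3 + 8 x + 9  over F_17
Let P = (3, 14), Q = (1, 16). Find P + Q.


P != Q, so use the chord formula.
s = (y2 - y1) / (x2 - x1) = (2) / (15) mod 17 = 16
x3 = s^2 - x1 - x2 mod 17 = 16^2 - 3 - 1 = 14
y3 = s (x1 - x3) - y1 mod 17 = 16 * (3 - 14) - 14 = 14

P + Q = (14, 14)


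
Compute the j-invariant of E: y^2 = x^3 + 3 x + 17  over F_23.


Delta = -16(4 a^3 + 27 b^2) mod 23 = 16
-1728 * (4 a)^3 = -1728 * (4*3)^3 mod 23 = 14
j = 14 * 16^(-1) mod 23 = 21

j = 21 (mod 23)


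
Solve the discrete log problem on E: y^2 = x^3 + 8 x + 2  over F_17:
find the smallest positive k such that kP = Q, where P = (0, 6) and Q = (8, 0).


Enumerate multiples of P until we hit Q = (8, 0):
  1P = (0, 6)
  2P = (8, 0)
Match found at i = 2.

k = 2


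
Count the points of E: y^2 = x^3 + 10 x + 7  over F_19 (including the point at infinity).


For each x in F_19, count y with y^2 = x^3 + 10 x + 7 mod 19:
  x = 0: RHS = 7, y in [8, 11]  -> 2 point(s)
  x = 2: RHS = 16, y in [4, 15]  -> 2 point(s)
  x = 3: RHS = 7, y in [8, 11]  -> 2 point(s)
  x = 4: RHS = 16, y in [4, 15]  -> 2 point(s)
  x = 5: RHS = 11, y in [7, 12]  -> 2 point(s)
  x = 6: RHS = 17, y in [6, 13]  -> 2 point(s)
  x = 9: RHS = 9, y in [3, 16]  -> 2 point(s)
  x = 10: RHS = 5, y in [9, 10]  -> 2 point(s)
  x = 11: RHS = 4, y in [2, 17]  -> 2 point(s)
  x = 13: RHS = 16, y in [4, 15]  -> 2 point(s)
  x = 15: RHS = 17, y in [6, 13]  -> 2 point(s)
  x = 16: RHS = 7, y in [8, 11]  -> 2 point(s)
  x = 17: RHS = 17, y in [6, 13]  -> 2 point(s)
Affine points: 26. Add the point at infinity: total = 27.

#E(F_19) = 27


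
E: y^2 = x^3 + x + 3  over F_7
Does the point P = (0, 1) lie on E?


Check whether y^2 = x^3 + 1 x + 3 (mod 7) for (x, y) = (0, 1).
LHS: y^2 = 1^2 mod 7 = 1
RHS: x^3 + 1 x + 3 = 0^3 + 1*0 + 3 mod 7 = 3
LHS != RHS

No, not on the curve


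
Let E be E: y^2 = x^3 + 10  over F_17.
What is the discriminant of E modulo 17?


4 a^3 + 27 b^2 = 4*0^3 + 27*10^2 = 0 + 2700 = 2700
Delta = -16 * (2700) = -43200
Delta mod 17 = 14

Delta = 14 (mod 17)


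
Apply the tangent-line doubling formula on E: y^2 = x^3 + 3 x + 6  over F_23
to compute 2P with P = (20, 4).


Doubling: s = (3 x1^2 + a) / (2 y1)
s = (3*20^2 + 3) / (2*4) mod 23 = 21
x3 = s^2 - 2 x1 mod 23 = 21^2 - 2*20 = 10
y3 = s (x1 - x3) - y1 mod 23 = 21 * (20 - 10) - 4 = 22

2P = (10, 22)


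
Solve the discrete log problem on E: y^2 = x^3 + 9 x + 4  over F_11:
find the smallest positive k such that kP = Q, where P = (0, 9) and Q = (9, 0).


Enumerate multiples of P until we hit Q = (9, 0):
  1P = (0, 9)
  2P = (3, 6)
  3P = (9, 0)
Match found at i = 3.

k = 3


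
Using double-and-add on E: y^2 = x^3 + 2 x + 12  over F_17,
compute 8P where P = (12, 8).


k = 8 = 1000_2 (binary, LSB first: 0001)
Double-and-add from P = (12, 8):
  bit 0 = 0: acc unchanged = O
  bit 1 = 0: acc unchanged = O
  bit 2 = 0: acc unchanged = O
  bit 3 = 1: acc = O + (16, 3) = (16, 3)

8P = (16, 3)


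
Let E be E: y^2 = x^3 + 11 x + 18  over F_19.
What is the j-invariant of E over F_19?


Delta = -16(4 a^3 + 27 b^2) mod 19 = 17
-1728 * (4 a)^3 = -1728 * (4*11)^3 mod 19 = 7
j = 7 * 17^(-1) mod 19 = 6

j = 6 (mod 19)


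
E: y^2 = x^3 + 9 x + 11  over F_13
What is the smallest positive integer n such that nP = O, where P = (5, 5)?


Compute successive multiples of P until we hit O:
  1P = (5, 5)
  2P = (7, 12)
  3P = (10, 10)
  4P = (12, 1)
  5P = (8, 6)
  6P = (3, 0)
  7P = (8, 7)
  8P = (12, 12)
  ... (continuing to 12P)
  12P = O

ord(P) = 12


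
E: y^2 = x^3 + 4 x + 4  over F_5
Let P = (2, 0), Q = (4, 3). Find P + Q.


P != Q, so use the chord formula.
s = (y2 - y1) / (x2 - x1) = (3) / (2) mod 5 = 4
x3 = s^2 - x1 - x2 mod 5 = 4^2 - 2 - 4 = 0
y3 = s (x1 - x3) - y1 mod 5 = 4 * (2 - 0) - 0 = 3

P + Q = (0, 3)


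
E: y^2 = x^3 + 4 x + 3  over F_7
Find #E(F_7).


For each x in F_7, count y with y^2 = x^3 + 4 x + 3 mod 7:
  x = 1: RHS = 1, y in [1, 6]  -> 2 point(s)
  x = 3: RHS = 0, y in [0]  -> 1 point(s)
  x = 5: RHS = 1, y in [1, 6]  -> 2 point(s)
Affine points: 5. Add the point at infinity: total = 6.

#E(F_7) = 6


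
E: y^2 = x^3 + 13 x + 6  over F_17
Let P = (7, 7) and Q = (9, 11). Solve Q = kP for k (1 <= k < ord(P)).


Enumerate multiples of P until we hit Q = (9, 11):
  1P = (7, 7)
  2P = (16, 14)
  3P = (3, 15)
  4P = (11, 1)
  5P = (14, 12)
  6P = (9, 11)
Match found at i = 6.

k = 6


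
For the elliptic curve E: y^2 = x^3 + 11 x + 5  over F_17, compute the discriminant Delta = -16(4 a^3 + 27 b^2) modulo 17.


4 a^3 + 27 b^2 = 4*11^3 + 27*5^2 = 5324 + 675 = 5999
Delta = -16 * (5999) = -95984
Delta mod 17 = 15

Delta = 15 (mod 17)


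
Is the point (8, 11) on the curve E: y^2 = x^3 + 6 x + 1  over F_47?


Check whether y^2 = x^3 + 6 x + 1 (mod 47) for (x, y) = (8, 11).
LHS: y^2 = 11^2 mod 47 = 27
RHS: x^3 + 6 x + 1 = 8^3 + 6*8 + 1 mod 47 = 44
LHS != RHS

No, not on the curve


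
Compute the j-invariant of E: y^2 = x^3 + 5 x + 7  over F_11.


Delta = -16(4 a^3 + 27 b^2) mod 11 = 4
-1728 * (4 a)^3 = -1728 * (4*5)^3 mod 11 = 8
j = 8 * 4^(-1) mod 11 = 2

j = 2 (mod 11)


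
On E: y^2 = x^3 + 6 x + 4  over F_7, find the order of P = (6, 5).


Compute successive multiples of P until we hit O:
  1P = (6, 5)
  2P = (4, 1)
  3P = (1, 5)
  4P = (0, 2)
  5P = (3, 0)
  6P = (0, 5)
  7P = (1, 2)
  8P = (4, 6)
  ... (continuing to 10P)
  10P = O

ord(P) = 10


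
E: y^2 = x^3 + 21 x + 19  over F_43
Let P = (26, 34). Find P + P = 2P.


Doubling: s = (3 x1^2 + a) / (2 y1)
s = (3*26^2 + 21) / (2*34) mod 43 = 8
x3 = s^2 - 2 x1 mod 43 = 8^2 - 2*26 = 12
y3 = s (x1 - x3) - y1 mod 43 = 8 * (26 - 12) - 34 = 35

2P = (12, 35)


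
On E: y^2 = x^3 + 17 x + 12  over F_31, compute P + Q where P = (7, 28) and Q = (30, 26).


P != Q, so use the chord formula.
s = (y2 - y1) / (x2 - x1) = (29) / (23) mod 31 = 8
x3 = s^2 - x1 - x2 mod 31 = 8^2 - 7 - 30 = 27
y3 = s (x1 - x3) - y1 mod 31 = 8 * (7 - 27) - 28 = 29

P + Q = (27, 29)


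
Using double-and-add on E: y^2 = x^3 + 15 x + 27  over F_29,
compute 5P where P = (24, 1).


k = 5 = 101_2 (binary, LSB first: 101)
Double-and-add from P = (24, 1):
  bit 0 = 1: acc = O + (24, 1) = (24, 1)
  bit 1 = 0: acc unchanged = (24, 1)
  bit 2 = 1: acc = (24, 1) + (20, 2) = (5, 16)

5P = (5, 16)


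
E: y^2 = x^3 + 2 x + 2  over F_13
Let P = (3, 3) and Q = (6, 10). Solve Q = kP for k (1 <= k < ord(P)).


Enumerate multiples of P until we hit Q = (6, 10):
  1P = (3, 3)
  2P = (4, 3)
  3P = (6, 10)
Match found at i = 3.

k = 3


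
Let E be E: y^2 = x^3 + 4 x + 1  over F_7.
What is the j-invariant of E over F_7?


Delta = -16(4 a^3 + 27 b^2) mod 7 = 1
-1728 * (4 a)^3 = -1728 * (4*4)^3 mod 7 = 1
j = 1 * 1^(-1) mod 7 = 1

j = 1 (mod 7)


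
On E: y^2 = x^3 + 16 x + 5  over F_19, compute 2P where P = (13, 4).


Doubling: s = (3 x1^2 + a) / (2 y1)
s = (3*13^2 + 16) / (2*4) mod 19 = 6
x3 = s^2 - 2 x1 mod 19 = 6^2 - 2*13 = 10
y3 = s (x1 - x3) - y1 mod 19 = 6 * (13 - 10) - 4 = 14

2P = (10, 14)


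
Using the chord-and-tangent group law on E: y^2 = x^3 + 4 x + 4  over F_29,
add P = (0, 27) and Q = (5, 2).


P != Q, so use the chord formula.
s = (y2 - y1) / (x2 - x1) = (4) / (5) mod 29 = 24
x3 = s^2 - x1 - x2 mod 29 = 24^2 - 0 - 5 = 20
y3 = s (x1 - x3) - y1 mod 29 = 24 * (0 - 20) - 27 = 15

P + Q = (20, 15)


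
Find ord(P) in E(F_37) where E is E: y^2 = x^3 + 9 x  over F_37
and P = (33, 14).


Compute successive multiples of P until we hit O:
  1P = (33, 14)
  2P = (7, 31)
  3P = (0, 0)
  4P = (7, 6)
  5P = (33, 23)
  6P = O

ord(P) = 6


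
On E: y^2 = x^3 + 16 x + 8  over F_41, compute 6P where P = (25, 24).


k = 6 = 110_2 (binary, LSB first: 011)
Double-and-add from P = (25, 24):
  bit 0 = 0: acc unchanged = O
  bit 1 = 1: acc = O + (30, 31) = (30, 31)
  bit 2 = 1: acc = (30, 31) + (12, 1) = (20, 13)

6P = (20, 13)


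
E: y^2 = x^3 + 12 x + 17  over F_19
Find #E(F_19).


For each x in F_19, count y with y^2 = x^3 + 12 x + 17 mod 19:
  x = 0: RHS = 17, y in [6, 13]  -> 2 point(s)
  x = 1: RHS = 11, y in [7, 12]  -> 2 point(s)
  x = 2: RHS = 11, y in [7, 12]  -> 2 point(s)
  x = 3: RHS = 4, y in [2, 17]  -> 2 point(s)
  x = 6: RHS = 1, y in [1, 18]  -> 2 point(s)
  x = 7: RHS = 7, y in [8, 11]  -> 2 point(s)
  x = 8: RHS = 17, y in [6, 13]  -> 2 point(s)
  x = 10: RHS = 16, y in [4, 15]  -> 2 point(s)
  x = 11: RHS = 17, y in [6, 13]  -> 2 point(s)
  x = 15: RHS = 0, y in [0]  -> 1 point(s)
  x = 16: RHS = 11, y in [7, 12]  -> 2 point(s)
  x = 17: RHS = 4, y in [2, 17]  -> 2 point(s)
  x = 18: RHS = 4, y in [2, 17]  -> 2 point(s)
Affine points: 25. Add the point at infinity: total = 26.

#E(F_19) = 26


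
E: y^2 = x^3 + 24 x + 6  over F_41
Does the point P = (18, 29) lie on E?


Check whether y^2 = x^3 + 24 x + 6 (mod 41) for (x, y) = (18, 29).
LHS: y^2 = 29^2 mod 41 = 21
RHS: x^3 + 24 x + 6 = 18^3 + 24*18 + 6 mod 41 = 38
LHS != RHS

No, not on the curve


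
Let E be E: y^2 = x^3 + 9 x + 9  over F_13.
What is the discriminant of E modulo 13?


4 a^3 + 27 b^2 = 4*9^3 + 27*9^2 = 2916 + 2187 = 5103
Delta = -16 * (5103) = -81648
Delta mod 13 = 5

Delta = 5 (mod 13)


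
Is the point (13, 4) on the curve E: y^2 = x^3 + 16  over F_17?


Check whether y^2 = x^3 + 0 x + 16 (mod 17) for (x, y) = (13, 4).
LHS: y^2 = 4^2 mod 17 = 16
RHS: x^3 + 0 x + 16 = 13^3 + 0*13 + 16 mod 17 = 3
LHS != RHS

No, not on the curve


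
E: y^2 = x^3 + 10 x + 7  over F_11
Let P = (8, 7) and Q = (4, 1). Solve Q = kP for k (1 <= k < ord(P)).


Enumerate multiples of P until we hit Q = (4, 1):
  1P = (8, 7)
  2P = (9, 10)
  3P = (3, 8)
  4P = (4, 1)
Match found at i = 4.

k = 4


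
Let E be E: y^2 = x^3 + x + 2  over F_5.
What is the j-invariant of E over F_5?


Delta = -16(4 a^3 + 27 b^2) mod 5 = 3
-1728 * (4 a)^3 = -1728 * (4*1)^3 mod 5 = 3
j = 3 * 3^(-1) mod 5 = 1

j = 1 (mod 5)


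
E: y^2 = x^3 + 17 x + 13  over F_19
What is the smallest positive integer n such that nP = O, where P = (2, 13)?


Compute successive multiples of P until we hit O:
  1P = (2, 13)
  2P = (12, 8)
  3P = (10, 10)
  4P = (11, 7)
  5P = (17, 16)
  6P = (16, 7)
  7P = (7, 0)
  8P = (16, 12)
  ... (continuing to 14P)
  14P = O

ord(P) = 14


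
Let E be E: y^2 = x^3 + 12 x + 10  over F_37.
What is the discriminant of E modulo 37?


4 a^3 + 27 b^2 = 4*12^3 + 27*10^2 = 6912 + 2700 = 9612
Delta = -16 * (9612) = -153792
Delta mod 37 = 17

Delta = 17 (mod 37)


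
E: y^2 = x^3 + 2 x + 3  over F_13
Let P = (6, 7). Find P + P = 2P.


Doubling: s = (3 x1^2 + a) / (2 y1)
s = (3*6^2 + 2) / (2*7) mod 13 = 6
x3 = s^2 - 2 x1 mod 13 = 6^2 - 2*6 = 11
y3 = s (x1 - x3) - y1 mod 13 = 6 * (6 - 11) - 7 = 2

2P = (11, 2)


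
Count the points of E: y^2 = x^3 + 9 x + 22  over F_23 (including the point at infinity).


For each x in F_23, count y with y^2 = x^3 + 9 x + 22 mod 23:
  x = 1: RHS = 9, y in [3, 20]  -> 2 point(s)
  x = 2: RHS = 2, y in [5, 18]  -> 2 point(s)
  x = 5: RHS = 8, y in [10, 13]  -> 2 point(s)
  x = 6: RHS = 16, y in [4, 19]  -> 2 point(s)
  x = 8: RHS = 8, y in [10, 13]  -> 2 point(s)
  x = 9: RHS = 4, y in [2, 21]  -> 2 point(s)
  x = 10: RHS = 8, y in [10, 13]  -> 2 point(s)
  x = 11: RHS = 3, y in [7, 16]  -> 2 point(s)
  x = 12: RHS = 18, y in [8, 15]  -> 2 point(s)
  x = 13: RHS = 13, y in [6, 17]  -> 2 point(s)
  x = 15: RHS = 13, y in [6, 17]  -> 2 point(s)
  x = 18: RHS = 13, y in [6, 17]  -> 2 point(s)
  x = 22: RHS = 12, y in [9, 14]  -> 2 point(s)
Affine points: 26. Add the point at infinity: total = 27.

#E(F_23) = 27


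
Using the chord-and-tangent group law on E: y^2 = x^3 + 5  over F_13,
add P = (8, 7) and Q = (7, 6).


P != Q, so use the chord formula.
s = (y2 - y1) / (x2 - x1) = (12) / (12) mod 13 = 1
x3 = s^2 - x1 - x2 mod 13 = 1^2 - 8 - 7 = 12
y3 = s (x1 - x3) - y1 mod 13 = 1 * (8 - 12) - 7 = 2

P + Q = (12, 2)


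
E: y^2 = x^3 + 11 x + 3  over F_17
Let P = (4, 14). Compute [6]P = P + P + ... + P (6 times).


k = 6 = 110_2 (binary, LSB first: 011)
Double-and-add from P = (4, 14):
  bit 0 = 0: acc unchanged = O
  bit 1 = 1: acc = O + (7, 7) = (7, 7)
  bit 2 = 1: acc = (7, 7) + (2, 13) = (4, 3)

6P = (4, 3)


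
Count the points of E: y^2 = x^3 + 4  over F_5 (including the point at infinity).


For each x in F_5, count y with y^2 = x^3 + 0 x + 4 mod 5:
  x = 0: RHS = 4, y in [2, 3]  -> 2 point(s)
  x = 1: RHS = 0, y in [0]  -> 1 point(s)
  x = 3: RHS = 1, y in [1, 4]  -> 2 point(s)
Affine points: 5. Add the point at infinity: total = 6.

#E(F_5) = 6


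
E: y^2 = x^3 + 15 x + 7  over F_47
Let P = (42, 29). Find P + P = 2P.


Doubling: s = (3 x1^2 + a) / (2 y1)
s = (3*42^2 + 15) / (2*29) mod 47 = 21
x3 = s^2 - 2 x1 mod 47 = 21^2 - 2*42 = 28
y3 = s (x1 - x3) - y1 mod 47 = 21 * (42 - 28) - 29 = 30

2P = (28, 30)


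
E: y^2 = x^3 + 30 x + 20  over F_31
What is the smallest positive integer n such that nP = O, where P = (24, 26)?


Compute successive multiples of P until we hit O:
  1P = (24, 26)
  2P = (30, 12)
  3P = (10, 24)
  4P = (16, 15)
  5P = (5, 4)
  6P = (20, 8)
  7P = (15, 30)
  8P = (1, 12)
  ... (continuing to 32P)
  32P = O

ord(P) = 32


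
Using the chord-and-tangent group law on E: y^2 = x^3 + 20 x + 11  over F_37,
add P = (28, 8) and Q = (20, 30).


P != Q, so use the chord formula.
s = (y2 - y1) / (x2 - x1) = (22) / (29) mod 37 = 25
x3 = s^2 - x1 - x2 mod 37 = 25^2 - 28 - 20 = 22
y3 = s (x1 - x3) - y1 mod 37 = 25 * (28 - 22) - 8 = 31

P + Q = (22, 31)


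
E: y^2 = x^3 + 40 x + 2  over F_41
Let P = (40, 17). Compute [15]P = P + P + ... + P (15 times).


k = 15 = 1111_2 (binary, LSB first: 1111)
Double-and-add from P = (40, 17):
  bit 0 = 1: acc = O + (40, 17) = (40, 17)
  bit 1 = 1: acc = (40, 17) + (23, 25) = (10, 34)
  bit 2 = 1: acc = (10, 34) + (31, 23) = (33, 21)
  bit 3 = 1: acc = (33, 21) + (11, 25) = (36, 28)

15P = (36, 28)


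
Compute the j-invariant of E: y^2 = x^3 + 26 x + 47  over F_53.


Delta = -16(4 a^3 + 27 b^2) mod 53 = 38
-1728 * (4 a)^3 = -1728 * (4*26)^3 mod 53 = 44
j = 44 * 38^(-1) mod 53 = 43

j = 43 (mod 53)


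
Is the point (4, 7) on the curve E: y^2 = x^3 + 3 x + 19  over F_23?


Check whether y^2 = x^3 + 3 x + 19 (mod 23) for (x, y) = (4, 7).
LHS: y^2 = 7^2 mod 23 = 3
RHS: x^3 + 3 x + 19 = 4^3 + 3*4 + 19 mod 23 = 3
LHS = RHS

Yes, on the curve
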